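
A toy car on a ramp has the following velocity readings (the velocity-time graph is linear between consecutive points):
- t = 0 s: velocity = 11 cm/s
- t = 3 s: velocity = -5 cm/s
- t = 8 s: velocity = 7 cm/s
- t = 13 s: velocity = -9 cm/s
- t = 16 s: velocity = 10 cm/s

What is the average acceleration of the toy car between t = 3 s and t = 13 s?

-0.4 cm/s²

Average acceleration = Δv/Δt = (-9 − -5)/(13 − 3) = -0.4 cm/s².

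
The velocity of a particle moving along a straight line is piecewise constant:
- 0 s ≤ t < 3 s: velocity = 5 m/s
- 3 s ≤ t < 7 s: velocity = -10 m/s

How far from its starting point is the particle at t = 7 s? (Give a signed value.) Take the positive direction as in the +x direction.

Displacement is the signed area under the v-t curve.
0–3 s: 5 × 3 = 15 m
3–7 s: -10 × 4 = -40 m
Net displacement = -25 m

-25 m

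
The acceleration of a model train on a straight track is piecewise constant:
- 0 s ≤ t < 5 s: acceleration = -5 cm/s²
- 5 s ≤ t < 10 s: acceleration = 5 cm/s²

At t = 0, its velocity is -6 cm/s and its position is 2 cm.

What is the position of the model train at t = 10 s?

On each constant-a segment, Δv = aΔt and Δx = v₀Δt + ½aΔt²; chain segment to segment.
0–5 s: v starts -6 cm/s; Δx = -6·5 + ½·-5·5² = -92.5 cm; v ends -31 cm/s.
5–10 s: v starts -31 cm/s; Δx = -31·5 + ½·5·5² = -92.5 cm; v ends -6 cm/s.
x(10) = 2 + Σ Δx = -183 cm.

-183 cm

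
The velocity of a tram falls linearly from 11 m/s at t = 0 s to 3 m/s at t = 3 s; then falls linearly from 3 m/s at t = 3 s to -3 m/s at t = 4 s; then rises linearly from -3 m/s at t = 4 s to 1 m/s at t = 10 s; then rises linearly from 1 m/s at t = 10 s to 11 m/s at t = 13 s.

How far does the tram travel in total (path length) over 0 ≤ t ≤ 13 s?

Total distance travelled is ∫|v| dt — sum the magnitudes of each area piece.
0–3 s: |½(11 + 3)(3)| = 21 m
3–4 s: v = 0 at t = 3.5 s; triangle areas 0.75 + 0.75 = 1.5 m
4–10 s: v = 0 at t = 8.5 s; triangle areas 6.75 + 0.75 = 7.5 m
10–13 s: |½(1 + 11)(3)| = 18 m
Total distance = 48 m

48 m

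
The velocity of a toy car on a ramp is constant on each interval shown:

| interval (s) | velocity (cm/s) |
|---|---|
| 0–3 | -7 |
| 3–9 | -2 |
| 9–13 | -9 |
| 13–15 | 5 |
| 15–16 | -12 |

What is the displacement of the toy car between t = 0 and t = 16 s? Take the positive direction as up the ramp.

-71 cm

Net displacement equals the area under the velocity-time graph (areas below the axis count negative).
0–3 s: -7 × 3 = -21 cm
3–9 s: -2 × 6 = -12 cm
9–13 s: -9 × 4 = -36 cm
13–15 s: 5 × 2 = 10 cm
15–16 s: -12 × 1 = -12 cm
Net displacement = -71 cm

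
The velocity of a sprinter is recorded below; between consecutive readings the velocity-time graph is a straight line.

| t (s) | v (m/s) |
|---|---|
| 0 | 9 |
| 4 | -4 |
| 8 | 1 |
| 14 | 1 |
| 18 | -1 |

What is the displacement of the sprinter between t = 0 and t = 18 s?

10 m

Displacement is the signed area under the v-t curve.
0–4 s: ½(9 + -4)(4) = 10 m
4–8 s: ½(-4 + 1)(4) = -6 m
8–14 s: 1 × 6 = 6 m
14–18 s: ½(1 + -1)(4) = 0 m
Net displacement = 10 m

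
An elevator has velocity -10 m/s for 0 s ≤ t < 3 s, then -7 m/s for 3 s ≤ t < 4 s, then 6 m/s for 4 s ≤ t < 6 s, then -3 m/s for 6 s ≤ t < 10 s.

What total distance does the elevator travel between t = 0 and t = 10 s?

61 m

Total distance travelled is ∫|v| dt — sum the magnitudes of each area piece.
0–3 s: |-10| × 3 = 30 m
3–4 s: |-7| × 1 = 7 m
4–6 s: |6| × 2 = 12 m
6–10 s: |-3| × 4 = 12 m
Total distance = 61 m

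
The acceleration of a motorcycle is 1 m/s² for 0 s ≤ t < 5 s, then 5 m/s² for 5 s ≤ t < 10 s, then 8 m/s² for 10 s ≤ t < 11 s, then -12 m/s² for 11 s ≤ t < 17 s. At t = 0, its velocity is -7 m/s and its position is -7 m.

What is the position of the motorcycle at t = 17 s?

20 m

On each constant-a segment, Δv = aΔt and Δx = v₀Δt + ½aΔt²; chain segment to segment.
0–5 s: v starts -7 m/s; Δx = -7·5 + ½·1·5² = -22.5 m; v ends -2 m/s.
5–10 s: v starts -2 m/s; Δx = -2·5 + ½·5·5² = 52.5 m; v ends 23 m/s.
10–11 s: v starts 23 m/s; Δx = 23·1 + ½·8·1² = 27 m; v ends 31 m/s.
11–17 s: v starts 31 m/s; Δx = 31·6 + ½·-12·6² = -30 m; v ends -41 m/s.
x(17) = -7 + Σ Δx = 20 m.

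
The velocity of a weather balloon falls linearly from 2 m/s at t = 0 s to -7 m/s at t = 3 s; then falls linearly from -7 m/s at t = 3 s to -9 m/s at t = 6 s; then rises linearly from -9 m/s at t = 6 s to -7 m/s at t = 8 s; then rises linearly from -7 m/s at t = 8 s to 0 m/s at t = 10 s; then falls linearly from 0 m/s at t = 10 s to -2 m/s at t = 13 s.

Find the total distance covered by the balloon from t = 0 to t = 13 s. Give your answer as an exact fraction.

Distance (not displacement) is the total path length: add the absolute areas under v-t.
0–3 s: v = 0 at t = 2/3 s; triangle areas 2/3 + 49/6 = 53/6 m
3–6 s: |½(-7 + -9)(3)| = 24 m
6–8 s: |½(-9 + -7)(2)| = 16 m
8–10 s: |½(-7 + 0)(2)| = 7 m
10–13 s: |½(0 + -2)(3)| = 3 m
Total distance = 353/6 m

353/6 m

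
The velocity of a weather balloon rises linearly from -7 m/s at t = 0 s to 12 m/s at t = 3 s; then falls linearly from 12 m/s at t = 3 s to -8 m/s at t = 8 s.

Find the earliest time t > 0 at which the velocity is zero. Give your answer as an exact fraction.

t = 21/19 s

v changes sign on 0–3 s (from -7 to 12); the graph is linear there, so v = 0 at t = 0 + (7)·(3 − 0)/(12 − -7) = 21/19 s.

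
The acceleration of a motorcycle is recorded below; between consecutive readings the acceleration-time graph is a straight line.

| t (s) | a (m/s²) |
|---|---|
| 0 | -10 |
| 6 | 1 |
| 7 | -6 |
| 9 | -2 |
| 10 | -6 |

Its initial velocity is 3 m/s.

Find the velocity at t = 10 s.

Δv equals the area under the a-t graph; then v = v₀ + Δv.
0–6 s: ½(-10 + 1)(6) = -27 m/s
6–7 s: ½(1 + -6)(1) = -2.5 m/s
7–9 s: ½(-6 + -2)(2) = -8 m/s
9–10 s: ½(-2 + -6)(1) = -4 m/s
Δv = -41.5 m/s, so v(10) = 3 + (-41.5) = -38.5 m/s.

-38.5 m/s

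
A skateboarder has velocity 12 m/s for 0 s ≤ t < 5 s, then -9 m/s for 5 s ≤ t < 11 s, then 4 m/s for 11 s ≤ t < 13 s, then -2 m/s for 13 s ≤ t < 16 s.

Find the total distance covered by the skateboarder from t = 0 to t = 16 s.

128 m

Total distance travelled is ∫|v| dt — sum the magnitudes of each area piece.
0–5 s: |12| × 5 = 60 m
5–11 s: |-9| × 6 = 54 m
11–13 s: |4| × 2 = 8 m
13–16 s: |-2| × 3 = 6 m
Total distance = 128 m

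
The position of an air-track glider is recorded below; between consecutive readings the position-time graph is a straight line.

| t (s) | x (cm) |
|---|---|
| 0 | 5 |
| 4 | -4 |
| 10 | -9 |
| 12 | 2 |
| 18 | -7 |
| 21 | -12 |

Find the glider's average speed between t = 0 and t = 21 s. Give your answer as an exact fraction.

Average speed = (total path length)/(elapsed time); on a piecewise-linear x-t graph the path length is Σ|Δx|.
0–4 s: |Δx| = |-4 − 5| = 9 cm
4–10 s: |Δx| = |-9 − -4| = 5 cm
10–12 s: |Δx| = |2 − -9| = 11 cm
12–18 s: |Δx| = |-7 − 2| = 9 cm
18–21 s: |Δx| = |-12 − -7| = 5 cm
Total path = 39 cm; average speed = 39/21 = 13/7 cm/s.

13/7 cm/s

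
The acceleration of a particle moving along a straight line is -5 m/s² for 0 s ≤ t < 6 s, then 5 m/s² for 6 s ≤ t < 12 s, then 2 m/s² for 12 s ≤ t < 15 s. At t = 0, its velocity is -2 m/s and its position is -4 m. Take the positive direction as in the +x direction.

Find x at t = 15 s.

On each constant-a segment, Δv = aΔt and Δx = v₀Δt + ½aΔt²; chain segment to segment.
0–6 s: v starts -2 m/s; Δx = -2·6 + ½·-5·6² = -102 m; v ends -32 m/s.
6–12 s: v starts -32 m/s; Δx = -32·6 + ½·5·6² = -102 m; v ends -2 m/s.
12–15 s: v starts -2 m/s; Δx = -2·3 + ½·2·3² = 3 m; v ends 4 m/s.
x(15) = -4 + Σ Δx = -205 m.

-205 m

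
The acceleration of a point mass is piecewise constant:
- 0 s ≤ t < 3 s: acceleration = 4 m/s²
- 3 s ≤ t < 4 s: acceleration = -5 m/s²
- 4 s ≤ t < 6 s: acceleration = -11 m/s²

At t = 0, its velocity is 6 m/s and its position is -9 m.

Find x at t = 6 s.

46.5 m

On each constant-a segment, Δv = aΔt and Δx = v₀Δt + ½aΔt²; chain segment to segment.
0–3 s: v starts 6 m/s; Δx = 6·3 + ½·4·3² = 36 m; v ends 18 m/s.
3–4 s: v starts 18 m/s; Δx = 18·1 + ½·-5·1² = 15.5 m; v ends 13 m/s.
4–6 s: v starts 13 m/s; Δx = 13·2 + ½·-11·2² = 4 m; v ends -9 m/s.
x(6) = -9 + Σ Δx = 46.5 m.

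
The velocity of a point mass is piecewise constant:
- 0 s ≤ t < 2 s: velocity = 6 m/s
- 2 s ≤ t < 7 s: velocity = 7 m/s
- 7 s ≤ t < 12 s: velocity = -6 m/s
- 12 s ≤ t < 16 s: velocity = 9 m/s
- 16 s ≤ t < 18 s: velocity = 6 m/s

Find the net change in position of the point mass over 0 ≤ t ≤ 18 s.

65 m

Displacement is the signed area under the v-t curve.
0–2 s: 6 × 2 = 12 m
2–7 s: 7 × 5 = 35 m
7–12 s: -6 × 5 = -30 m
12–16 s: 9 × 4 = 36 m
16–18 s: 6 × 2 = 12 m
Net displacement = 65 m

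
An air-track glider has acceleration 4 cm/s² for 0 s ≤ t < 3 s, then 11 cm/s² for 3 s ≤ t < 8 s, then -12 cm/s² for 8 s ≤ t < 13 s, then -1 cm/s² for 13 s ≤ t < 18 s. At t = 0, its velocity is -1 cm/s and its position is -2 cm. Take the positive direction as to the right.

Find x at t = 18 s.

403 cm

On each constant-a segment, Δv = aΔt and Δx = v₀Δt + ½aΔt²; chain segment to segment.
0–3 s: v starts -1 cm/s; Δx = -1·3 + ½·4·3² = 15 cm; v ends 11 cm/s.
3–8 s: v starts 11 cm/s; Δx = 11·5 + ½·11·5² = 192.5 cm; v ends 66 cm/s.
8–13 s: v starts 66 cm/s; Δx = 66·5 + ½·-12·5² = 180 cm; v ends 6 cm/s.
13–18 s: v starts 6 cm/s; Δx = 6·5 + ½·-1·5² = 17.5 cm; v ends 1 cm/s.
x(18) = -2 + Σ Δx = 403 cm.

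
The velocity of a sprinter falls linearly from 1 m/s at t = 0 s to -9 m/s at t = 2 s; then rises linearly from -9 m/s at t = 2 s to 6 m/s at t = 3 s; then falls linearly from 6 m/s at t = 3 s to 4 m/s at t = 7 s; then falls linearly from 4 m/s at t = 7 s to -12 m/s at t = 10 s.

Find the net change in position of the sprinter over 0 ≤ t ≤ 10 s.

Displacement is the signed area under the v-t curve.
0–2 s: ½(1 + -9)(2) = -8 m
2–3 s: ½(-9 + 6)(1) = -1.5 m
3–7 s: ½(6 + 4)(4) = 20 m
7–10 s: ½(4 + -12)(3) = -12 m
Net displacement = -1.5 m

-1.5 m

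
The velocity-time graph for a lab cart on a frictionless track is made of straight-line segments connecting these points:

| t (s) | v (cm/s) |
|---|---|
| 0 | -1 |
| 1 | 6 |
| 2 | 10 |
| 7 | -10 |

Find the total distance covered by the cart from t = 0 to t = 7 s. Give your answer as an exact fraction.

Total distance travelled is ∫|v| dt — sum the magnitudes of each area piece.
0–1 s: v = 0 at t = 1/7 s; triangle areas 1/14 + 18/7 = 37/14 cm
1–2 s: |½(6 + 10)(1)| = 8 cm
2–7 s: v = 0 at t = 4.5 s; triangle areas 12.5 + 12.5 = 25 cm
Total distance = 499/14 cm

499/14 cm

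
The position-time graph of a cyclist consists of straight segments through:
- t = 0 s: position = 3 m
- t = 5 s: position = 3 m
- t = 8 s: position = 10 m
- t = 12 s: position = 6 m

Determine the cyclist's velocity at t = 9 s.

Velocity is the slope of the x-t graph on 8–12 s: (6 − 10)/(12 − 8) = -1 m/s.

-1 m/s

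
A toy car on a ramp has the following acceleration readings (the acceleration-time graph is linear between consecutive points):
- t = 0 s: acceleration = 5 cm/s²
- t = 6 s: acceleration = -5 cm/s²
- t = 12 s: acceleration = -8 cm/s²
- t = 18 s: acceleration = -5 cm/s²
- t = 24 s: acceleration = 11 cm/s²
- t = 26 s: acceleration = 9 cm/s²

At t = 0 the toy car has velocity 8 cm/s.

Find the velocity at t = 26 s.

-32 cm/s

Δv equals the area under the a-t graph; then v = v₀ + Δv.
0–6 s: ½(5 + -5)(6) = 0 cm/s
6–12 s: ½(-5 + -8)(6) = -39 cm/s
12–18 s: ½(-8 + -5)(6) = -39 cm/s
18–24 s: ½(-5 + 11)(6) = 18 cm/s
24–26 s: ½(11 + 9)(2) = 20 cm/s
Δv = -40 cm/s, so v(26) = 8 + (-40) = -32 cm/s.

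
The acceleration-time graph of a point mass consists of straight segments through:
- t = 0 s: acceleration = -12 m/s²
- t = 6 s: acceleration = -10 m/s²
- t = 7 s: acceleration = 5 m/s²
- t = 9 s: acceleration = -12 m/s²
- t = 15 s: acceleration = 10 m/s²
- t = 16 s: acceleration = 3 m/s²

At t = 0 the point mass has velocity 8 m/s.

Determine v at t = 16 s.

-67 m/s

Δv equals the area under the a-t graph; then v = v₀ + Δv.
0–6 s: ½(-12 + -10)(6) = -66 m/s
6–7 s: ½(-10 + 5)(1) = -2.5 m/s
7–9 s: ½(5 + -12)(2) = -7 m/s
9–15 s: ½(-12 + 10)(6) = -6 m/s
15–16 s: ½(10 + 3)(1) = 6.5 m/s
Δv = -75 m/s, so v(16) = 8 + (-75) = -67 m/s.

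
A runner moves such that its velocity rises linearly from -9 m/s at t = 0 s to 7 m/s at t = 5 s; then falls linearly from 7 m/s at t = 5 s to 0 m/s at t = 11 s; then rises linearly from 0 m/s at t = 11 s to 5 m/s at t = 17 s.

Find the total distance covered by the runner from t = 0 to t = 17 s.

56.3125 m

Distance (not displacement) is the total path length: add the absolute areas under v-t.
0–5 s: v = 0 at t = 2.8125 s; triangle areas 12.65625 + 7.65625 = 20.3125 m
5–11 s: |½(7 + 0)(6)| = 21 m
11–17 s: |½(0 + 5)(6)| = 15 m
Total distance = 56.3125 m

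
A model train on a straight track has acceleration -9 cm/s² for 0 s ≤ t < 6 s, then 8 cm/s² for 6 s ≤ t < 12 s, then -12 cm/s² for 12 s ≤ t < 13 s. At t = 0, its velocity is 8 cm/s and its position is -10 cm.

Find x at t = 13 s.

On each constant-a segment, Δv = aΔt and Δx = v₀Δt + ½aΔt²; chain segment to segment.
0–6 s: v starts 8 cm/s; Δx = 8·6 + ½·-9·6² = -114 cm; v ends -46 cm/s.
6–12 s: v starts -46 cm/s; Δx = -46·6 + ½·8·6² = -132 cm; v ends 2 cm/s.
12–13 s: v starts 2 cm/s; Δx = 2·1 + ½·-12·1² = -4 cm; v ends -10 cm/s.
x(13) = -10 + Σ Δx = -260 cm.

-260 cm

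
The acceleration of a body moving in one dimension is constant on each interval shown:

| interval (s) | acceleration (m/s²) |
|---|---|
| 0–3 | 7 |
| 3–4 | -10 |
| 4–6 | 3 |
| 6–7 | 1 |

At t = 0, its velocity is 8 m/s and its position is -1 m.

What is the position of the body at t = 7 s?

On each constant-a segment, Δv = aΔt and Δx = v₀Δt + ½aΔt²; chain segment to segment.
0–3 s: v starts 8 m/s; Δx = 8·3 + ½·7·3² = 55.5 m; v ends 29 m/s.
3–4 s: v starts 29 m/s; Δx = 29·1 + ½·-10·1² = 24 m; v ends 19 m/s.
4–6 s: v starts 19 m/s; Δx = 19·2 + ½·3·2² = 44 m; v ends 25 m/s.
6–7 s: v starts 25 m/s; Δx = 25·1 + ½·1·1² = 25.5 m; v ends 26 m/s.
x(7) = -1 + Σ Δx = 148 m.

148 m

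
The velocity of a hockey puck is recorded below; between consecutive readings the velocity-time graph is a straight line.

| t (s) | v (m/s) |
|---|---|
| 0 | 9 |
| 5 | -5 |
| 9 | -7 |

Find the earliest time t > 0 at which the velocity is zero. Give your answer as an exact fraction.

t = 45/14 s

v changes sign on 0–5 s (from 9 to -5); the graph is linear there, so v = 0 at t = 0 + (-9)·(5 − 0)/(-5 − 9) = 45/14 s.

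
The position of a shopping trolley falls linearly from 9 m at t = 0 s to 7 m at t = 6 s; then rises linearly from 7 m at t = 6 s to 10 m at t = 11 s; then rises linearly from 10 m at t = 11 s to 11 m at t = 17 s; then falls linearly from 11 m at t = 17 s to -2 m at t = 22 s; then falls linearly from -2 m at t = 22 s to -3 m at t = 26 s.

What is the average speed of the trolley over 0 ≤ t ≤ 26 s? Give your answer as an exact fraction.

10/13 m/s

Average speed = (total path length)/(elapsed time); on a piecewise-linear x-t graph the path length is Σ|Δx|.
0–6 s: |Δx| = |7 − 9| = 2 m
6–11 s: |Δx| = |10 − 7| = 3 m
11–17 s: |Δx| = |11 − 10| = 1 m
17–22 s: |Δx| = |-2 − 11| = 13 m
22–26 s: |Δx| = |-3 − -2| = 1 m
Total path = 20 m; average speed = 20/26 = 10/13 m/s.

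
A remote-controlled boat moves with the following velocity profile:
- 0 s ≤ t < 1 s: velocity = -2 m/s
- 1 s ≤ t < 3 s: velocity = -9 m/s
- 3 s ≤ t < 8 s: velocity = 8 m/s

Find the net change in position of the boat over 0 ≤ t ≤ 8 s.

Displacement is the signed area under the v-t curve.
0–1 s: -2 × 1 = -2 m
1–3 s: -9 × 2 = -18 m
3–8 s: 8 × 5 = 40 m
Net displacement = 20 m

20 m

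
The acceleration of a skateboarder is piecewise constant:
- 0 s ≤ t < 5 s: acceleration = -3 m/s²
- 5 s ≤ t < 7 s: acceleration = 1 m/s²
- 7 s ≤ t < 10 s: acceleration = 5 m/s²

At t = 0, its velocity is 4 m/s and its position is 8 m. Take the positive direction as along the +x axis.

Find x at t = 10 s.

On each constant-a segment, Δv = aΔt and Δx = v₀Δt + ½aΔt²; chain segment to segment.
0–5 s: v starts 4 m/s; Δx = 4·5 + ½·-3·5² = -17.5 m; v ends -11 m/s.
5–7 s: v starts -11 m/s; Δx = -11·2 + ½·1·2² = -20 m; v ends -9 m/s.
7–10 s: v starts -9 m/s; Δx = -9·3 + ½·5·3² = -4.5 m; v ends 6 m/s.
x(10) = 8 + Σ Δx = -34 m.

-34 m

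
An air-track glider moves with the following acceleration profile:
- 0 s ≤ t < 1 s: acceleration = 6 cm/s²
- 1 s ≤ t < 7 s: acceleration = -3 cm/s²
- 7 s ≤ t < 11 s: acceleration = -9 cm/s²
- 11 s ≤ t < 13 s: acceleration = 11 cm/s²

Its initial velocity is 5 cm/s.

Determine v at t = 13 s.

Δv equals the area under the a-t graph; then v = v₀ + Δv.
0–1 s: 6 × 1 = 6 cm/s
1–7 s: -3 × 6 = -18 cm/s
7–11 s: -9 × 4 = -36 cm/s
11–13 s: 11 × 2 = 22 cm/s
Δv = -26 cm/s, so v(13) = 5 + (-26) = -21 cm/s.

-21 cm/s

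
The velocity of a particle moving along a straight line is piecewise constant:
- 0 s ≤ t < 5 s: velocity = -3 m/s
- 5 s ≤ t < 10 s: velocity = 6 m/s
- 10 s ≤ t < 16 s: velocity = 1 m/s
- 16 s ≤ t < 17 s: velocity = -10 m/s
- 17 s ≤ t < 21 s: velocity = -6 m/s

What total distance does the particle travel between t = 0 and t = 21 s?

85 m

Distance (not displacement) is the total path length: add the absolute areas under v-t.
0–5 s: |-3| × 5 = 15 m
5–10 s: |6| × 5 = 30 m
10–16 s: |1| × 6 = 6 m
16–17 s: |-10| × 1 = 10 m
17–21 s: |-6| × 4 = 24 m
Total distance = 85 m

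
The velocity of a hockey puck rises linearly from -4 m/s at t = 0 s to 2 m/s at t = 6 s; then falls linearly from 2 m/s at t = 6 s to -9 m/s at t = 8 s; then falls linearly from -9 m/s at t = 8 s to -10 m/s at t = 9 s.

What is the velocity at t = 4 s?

0 m/s

On 0–6 s the graph is linear from -4 to 2 m/s: v(4) = -4 + (2 − -4)·(4 − 0)/(6 − 0) = 0 m/s.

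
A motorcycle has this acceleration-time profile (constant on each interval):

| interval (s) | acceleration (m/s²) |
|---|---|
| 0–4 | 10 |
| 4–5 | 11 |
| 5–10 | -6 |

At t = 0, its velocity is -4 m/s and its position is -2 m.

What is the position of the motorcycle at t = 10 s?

On each constant-a segment, Δv = aΔt and Δx = v₀Δt + ½aΔt²; chain segment to segment.
0–4 s: v starts -4 m/s; Δx = -4·4 + ½·10·4² = 64 m; v ends 36 m/s.
4–5 s: v starts 36 m/s; Δx = 36·1 + ½·11·1² = 41.5 m; v ends 47 m/s.
5–10 s: v starts 47 m/s; Δx = 47·5 + ½·-6·5² = 160 m; v ends 17 m/s.
x(10) = -2 + Σ Δx = 263.5 m.

263.5 m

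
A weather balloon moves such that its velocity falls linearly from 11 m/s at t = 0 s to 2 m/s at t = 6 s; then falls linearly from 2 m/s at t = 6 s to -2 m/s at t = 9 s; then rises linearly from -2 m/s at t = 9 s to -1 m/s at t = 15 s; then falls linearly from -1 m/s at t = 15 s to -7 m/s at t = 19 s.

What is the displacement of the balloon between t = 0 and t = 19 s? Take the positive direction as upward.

Net displacement equals the area under the velocity-time graph (areas below the axis count negative).
0–6 s: ½(11 + 2)(6) = 39 m
6–9 s: ½(2 + -2)(3) = 0 m
9–15 s: ½(-2 + -1)(6) = -9 m
15–19 s: ½(-1 + -7)(4) = -16 m
Net displacement = 14 m

14 m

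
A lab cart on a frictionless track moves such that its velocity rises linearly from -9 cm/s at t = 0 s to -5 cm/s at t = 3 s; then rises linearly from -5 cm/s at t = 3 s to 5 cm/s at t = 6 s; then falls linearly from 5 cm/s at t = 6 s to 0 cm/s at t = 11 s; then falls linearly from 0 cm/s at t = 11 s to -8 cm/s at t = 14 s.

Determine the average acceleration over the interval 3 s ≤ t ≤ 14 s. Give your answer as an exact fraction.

-3/11 cm/s²

Average acceleration = Δv/Δt = (-8 − -5)/(14 − 3) = -3/11 cm/s².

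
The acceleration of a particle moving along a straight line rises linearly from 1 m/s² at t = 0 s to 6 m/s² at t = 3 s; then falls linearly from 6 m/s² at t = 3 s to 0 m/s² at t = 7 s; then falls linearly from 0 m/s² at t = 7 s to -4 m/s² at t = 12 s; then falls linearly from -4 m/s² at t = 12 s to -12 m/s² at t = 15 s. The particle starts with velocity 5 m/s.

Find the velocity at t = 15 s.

Δv equals the area under the a-t graph; then v = v₀ + Δv.
0–3 s: ½(1 + 6)(3) = 10.5 m/s
3–7 s: ½(6 + 0)(4) = 12 m/s
7–12 s: ½(0 + -4)(5) = -10 m/s
12–15 s: ½(-4 + -12)(3) = -24 m/s
Δv = -11.5 m/s, so v(15) = 5 + (-11.5) = -6.5 m/s.

-6.5 m/s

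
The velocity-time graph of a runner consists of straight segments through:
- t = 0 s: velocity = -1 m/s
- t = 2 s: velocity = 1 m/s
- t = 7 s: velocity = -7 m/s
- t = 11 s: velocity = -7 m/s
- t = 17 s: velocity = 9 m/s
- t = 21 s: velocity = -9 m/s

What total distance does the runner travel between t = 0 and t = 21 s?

Total distance travelled is ∫|v| dt — sum the magnitudes of each area piece.
0–2 s: v = 0 at t = 1 s; triangle areas 0.5 + 0.5 = 1 m
2–7 s: v = 0 at t = 2.625 s; triangle areas 0.3125 + 15.3125 = 15.625 m
7–11 s: |-7| × 4 = 28 m
11–17 s: v = 0 at t = 13.625 s; triangle areas 9.1875 + 15.1875 = 24.375 m
17–21 s: v = 0 at t = 19 s; triangle areas 9 + 9 = 18 m
Total distance = 87 m

87 m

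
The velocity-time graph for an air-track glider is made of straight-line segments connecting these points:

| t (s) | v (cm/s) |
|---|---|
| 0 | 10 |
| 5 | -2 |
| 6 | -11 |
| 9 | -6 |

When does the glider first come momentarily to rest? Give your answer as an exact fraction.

v changes sign on 0–5 s (from 10 to -2); the graph is linear there, so v = 0 at t = 0 + (-10)·(5 − 0)/(-2 − 10) = 25/6 s.

t = 25/6 s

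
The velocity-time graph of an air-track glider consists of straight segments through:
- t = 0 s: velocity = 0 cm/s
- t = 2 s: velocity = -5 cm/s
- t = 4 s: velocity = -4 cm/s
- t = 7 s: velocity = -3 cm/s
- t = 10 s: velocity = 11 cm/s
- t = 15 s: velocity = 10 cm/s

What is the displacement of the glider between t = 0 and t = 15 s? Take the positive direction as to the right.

Net displacement equals the area under the velocity-time graph (areas below the axis count negative).
0–2 s: ½(0 + -5)(2) = -5 cm
2–4 s: ½(-5 + -4)(2) = -9 cm
4–7 s: ½(-4 + -3)(3) = -10.5 cm
7–10 s: ½(-3 + 11)(3) = 12 cm
10–15 s: ½(11 + 10)(5) = 52.5 cm
Net displacement = 40 cm

40 cm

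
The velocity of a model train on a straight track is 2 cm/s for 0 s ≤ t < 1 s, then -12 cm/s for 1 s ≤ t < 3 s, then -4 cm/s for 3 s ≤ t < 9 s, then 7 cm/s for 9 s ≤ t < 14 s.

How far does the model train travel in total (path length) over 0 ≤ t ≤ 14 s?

Total distance travelled is ∫|v| dt — sum the magnitudes of each area piece.
0–1 s: |2| × 1 = 2 cm
1–3 s: |-12| × 2 = 24 cm
3–9 s: |-4| × 6 = 24 cm
9–14 s: |7| × 5 = 35 cm
Total distance = 85 cm

85 cm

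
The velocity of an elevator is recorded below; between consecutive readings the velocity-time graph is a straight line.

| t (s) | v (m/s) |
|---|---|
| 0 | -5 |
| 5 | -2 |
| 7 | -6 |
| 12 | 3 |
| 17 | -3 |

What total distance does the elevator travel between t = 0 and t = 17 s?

45.5 m

Total distance travelled is ∫|v| dt — sum the magnitudes of each area piece.
0–5 s: |½(-5 + -2)(5)| = 17.5 m
5–7 s: |½(-2 + -6)(2)| = 8 m
7–12 s: v = 0 at t = 31/3 s; triangle areas 10 + 2.5 = 12.5 m
12–17 s: v = 0 at t = 14.5 s; triangle areas 3.75 + 3.75 = 7.5 m
Total distance = 45.5 m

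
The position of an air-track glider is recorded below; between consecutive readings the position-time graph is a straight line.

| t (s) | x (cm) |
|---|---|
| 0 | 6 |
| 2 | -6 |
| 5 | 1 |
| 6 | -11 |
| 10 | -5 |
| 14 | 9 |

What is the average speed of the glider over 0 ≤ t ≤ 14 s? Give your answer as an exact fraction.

Average speed = (total path length)/(elapsed time); on a piecewise-linear x-t graph the path length is Σ|Δx|.
0–2 s: |Δx| = |-6 − 6| = 12 cm
2–5 s: |Δx| = |1 − -6| = 7 cm
5–6 s: |Δx| = |-11 − 1| = 12 cm
6–10 s: |Δx| = |-5 − -11| = 6 cm
10–14 s: |Δx| = |9 − -5| = 14 cm
Total path = 51 cm; average speed = 51/14 = 51/14 cm/s.

51/14 cm/s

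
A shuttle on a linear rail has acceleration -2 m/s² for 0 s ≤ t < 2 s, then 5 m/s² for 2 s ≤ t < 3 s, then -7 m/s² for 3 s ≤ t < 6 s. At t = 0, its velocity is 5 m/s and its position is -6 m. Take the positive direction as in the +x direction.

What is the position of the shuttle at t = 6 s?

On each constant-a segment, Δv = aΔt and Δx = v₀Δt + ½aΔt²; chain segment to segment.
0–2 s: v starts 5 m/s; Δx = 5·2 + ½·-2·2² = 6 m; v ends 1 m/s.
2–3 s: v starts 1 m/s; Δx = 1·1 + ½·5·1² = 3.5 m; v ends 6 m/s.
3–6 s: v starts 6 m/s; Δx = 6·3 + ½·-7·3² = -13.5 m; v ends -15 m/s.
x(6) = -6 + Σ Δx = -10 m.

-10 m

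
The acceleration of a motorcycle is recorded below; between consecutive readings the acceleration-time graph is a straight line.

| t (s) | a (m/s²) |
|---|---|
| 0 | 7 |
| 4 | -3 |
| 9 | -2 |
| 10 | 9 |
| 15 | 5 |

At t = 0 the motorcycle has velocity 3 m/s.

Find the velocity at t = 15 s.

Δv equals the area under the a-t graph; then v = v₀ + Δv.
0–4 s: ½(7 + -3)(4) = 8 m/s
4–9 s: ½(-3 + -2)(5) = -12.5 m/s
9–10 s: ½(-2 + 9)(1) = 3.5 m/s
10–15 s: ½(9 + 5)(5) = 35 m/s
Δv = 34 m/s, so v(15) = 3 + (34) = 37 m/s.

37 m/s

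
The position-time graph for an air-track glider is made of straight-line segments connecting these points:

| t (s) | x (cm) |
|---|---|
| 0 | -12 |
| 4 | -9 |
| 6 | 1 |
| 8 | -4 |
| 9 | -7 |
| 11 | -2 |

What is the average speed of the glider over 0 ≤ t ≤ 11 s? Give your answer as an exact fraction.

Average speed = (total path length)/(elapsed time); on a piecewise-linear x-t graph the path length is Σ|Δx|.
0–4 s: |Δx| = |-9 − -12| = 3 cm
4–6 s: |Δx| = |1 − -9| = 10 cm
6–8 s: |Δx| = |-4 − 1| = 5 cm
8–9 s: |Δx| = |-7 − -4| = 3 cm
9–11 s: |Δx| = |-2 − -7| = 5 cm
Total path = 26 cm; average speed = 26/11 = 26/11 cm/s.

26/11 cm/s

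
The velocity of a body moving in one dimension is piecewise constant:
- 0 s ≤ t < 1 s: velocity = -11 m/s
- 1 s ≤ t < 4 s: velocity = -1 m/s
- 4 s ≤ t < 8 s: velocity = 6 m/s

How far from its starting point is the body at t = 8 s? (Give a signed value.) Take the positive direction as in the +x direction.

Displacement is the signed area under the v-t curve.
0–1 s: -11 × 1 = -11 m
1–4 s: -1 × 3 = -3 m
4–8 s: 6 × 4 = 24 m
Net displacement = 10 m

10 m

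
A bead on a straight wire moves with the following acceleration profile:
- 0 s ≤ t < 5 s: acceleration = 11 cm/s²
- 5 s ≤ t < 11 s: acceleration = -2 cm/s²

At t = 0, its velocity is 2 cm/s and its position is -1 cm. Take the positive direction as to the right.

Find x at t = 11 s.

On each constant-a segment, Δv = aΔt and Δx = v₀Δt + ½aΔt²; chain segment to segment.
0–5 s: v starts 2 cm/s; Δx = 2·5 + ½·11·5² = 147.5 cm; v ends 57 cm/s.
5–11 s: v starts 57 cm/s; Δx = 57·6 + ½·-2·6² = 306 cm; v ends 45 cm/s.
x(11) = -1 + Σ Δx = 452.5 cm.

452.5 cm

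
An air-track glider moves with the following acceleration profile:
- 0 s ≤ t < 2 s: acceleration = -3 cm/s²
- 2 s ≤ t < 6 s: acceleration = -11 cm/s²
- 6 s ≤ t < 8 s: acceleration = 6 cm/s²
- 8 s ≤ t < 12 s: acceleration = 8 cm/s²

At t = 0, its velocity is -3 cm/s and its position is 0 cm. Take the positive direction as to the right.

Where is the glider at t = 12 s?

-330 cm

On each constant-a segment, Δv = aΔt and Δx = v₀Δt + ½aΔt²; chain segment to segment.
0–2 s: v starts -3 cm/s; Δx = -3·2 + ½·-3·2² = -12 cm; v ends -9 cm/s.
2–6 s: v starts -9 cm/s; Δx = -9·4 + ½·-11·4² = -124 cm; v ends -53 cm/s.
6–8 s: v starts -53 cm/s; Δx = -53·2 + ½·6·2² = -94 cm; v ends -41 cm/s.
8–12 s: v starts -41 cm/s; Δx = -41·4 + ½·8·4² = -100 cm; v ends -9 cm/s.
x(12) = 0 + Σ Δx = -330 cm.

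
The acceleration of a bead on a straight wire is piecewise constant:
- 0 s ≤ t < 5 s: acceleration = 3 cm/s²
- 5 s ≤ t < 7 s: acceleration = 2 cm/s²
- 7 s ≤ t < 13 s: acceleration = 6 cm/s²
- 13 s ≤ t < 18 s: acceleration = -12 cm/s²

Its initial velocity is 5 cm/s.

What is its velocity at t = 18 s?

0 cm/s

Δv equals the area under the a-t graph; then v = v₀ + Δv.
0–5 s: 3 × 5 = 15 cm/s
5–7 s: 2 × 2 = 4 cm/s
7–13 s: 6 × 6 = 36 cm/s
13–18 s: -12 × 5 = -60 cm/s
Δv = -5 cm/s, so v(18) = 5 + (-5) = 0 cm/s.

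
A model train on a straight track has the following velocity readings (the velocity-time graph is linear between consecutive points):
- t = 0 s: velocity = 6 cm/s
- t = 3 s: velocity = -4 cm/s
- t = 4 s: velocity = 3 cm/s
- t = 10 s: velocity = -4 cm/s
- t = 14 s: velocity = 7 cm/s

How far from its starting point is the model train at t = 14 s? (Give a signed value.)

5.5 cm

Displacement is the signed area under the v-t curve.
0–3 s: ½(6 + -4)(3) = 3 cm
3–4 s: ½(-4 + 3)(1) = -0.5 cm
4–10 s: ½(3 + -4)(6) = -3 cm
10–14 s: ½(-4 + 7)(4) = 6 cm
Net displacement = 5.5 cm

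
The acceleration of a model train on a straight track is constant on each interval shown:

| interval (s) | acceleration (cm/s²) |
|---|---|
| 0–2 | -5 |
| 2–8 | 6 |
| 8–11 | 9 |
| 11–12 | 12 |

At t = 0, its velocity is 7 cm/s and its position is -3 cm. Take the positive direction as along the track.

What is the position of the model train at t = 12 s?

On each constant-a segment, Δv = aΔt and Δx = v₀Δt + ½aΔt²; chain segment to segment.
0–2 s: v starts 7 cm/s; Δx = 7·2 + ½·-5·2² = 4 cm; v ends -3 cm/s.
2–8 s: v starts -3 cm/s; Δx = -3·6 + ½·6·6² = 90 cm; v ends 33 cm/s.
8–11 s: v starts 33 cm/s; Δx = 33·3 + ½·9·3² = 139.5 cm; v ends 60 cm/s.
11–12 s: v starts 60 cm/s; Δx = 60·1 + ½·12·1² = 66 cm; v ends 72 cm/s.
x(12) = -3 + Σ Δx = 296.5 cm.

296.5 cm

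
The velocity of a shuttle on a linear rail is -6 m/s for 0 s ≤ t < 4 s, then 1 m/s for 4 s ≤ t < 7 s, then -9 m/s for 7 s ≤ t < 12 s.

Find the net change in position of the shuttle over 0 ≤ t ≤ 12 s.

Net displacement equals the area under the velocity-time graph (areas below the axis count negative).
0–4 s: -6 × 4 = -24 m
4–7 s: 1 × 3 = 3 m
7–12 s: -9 × 5 = -45 m
Net displacement = -66 m

-66 m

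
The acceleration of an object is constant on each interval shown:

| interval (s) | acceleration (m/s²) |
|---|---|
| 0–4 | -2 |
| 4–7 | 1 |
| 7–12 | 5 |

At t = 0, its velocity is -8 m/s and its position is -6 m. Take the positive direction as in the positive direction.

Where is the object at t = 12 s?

On each constant-a segment, Δv = aΔt and Δx = v₀Δt + ½aΔt²; chain segment to segment.
0–4 s: v starts -8 m/s; Δx = -8·4 + ½·-2·4² = -48 m; v ends -16 m/s.
4–7 s: v starts -16 m/s; Δx = -16·3 + ½·1·3² = -43.5 m; v ends -13 m/s.
7–12 s: v starts -13 m/s; Δx = -13·5 + ½·5·5² = -2.5 m; v ends 12 m/s.
x(12) = -6 + Σ Δx = -100 m.

-100 m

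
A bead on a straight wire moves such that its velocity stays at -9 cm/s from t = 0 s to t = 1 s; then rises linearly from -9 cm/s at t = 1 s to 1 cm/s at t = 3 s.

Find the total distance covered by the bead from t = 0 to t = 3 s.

17.2 cm

Distance (not displacement) is the total path length: add the absolute areas under v-t.
0–1 s: |-9| × 1 = 9 cm
1–3 s: v = 0 at t = 2.8 s; triangle areas 8.1 + 0.1 = 8.2 cm
Total distance = 17.2 cm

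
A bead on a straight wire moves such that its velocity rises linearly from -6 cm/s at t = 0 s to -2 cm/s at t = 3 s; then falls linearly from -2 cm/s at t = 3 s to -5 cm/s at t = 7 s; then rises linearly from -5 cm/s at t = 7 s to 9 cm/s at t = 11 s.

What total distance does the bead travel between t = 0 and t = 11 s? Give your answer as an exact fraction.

Distance (not displacement) is the total path length: add the absolute areas under v-t.
0–3 s: |½(-6 + -2)(3)| = 12 cm
3–7 s: |½(-2 + -5)(4)| = 14 cm
7–11 s: v = 0 at t = 59/7 s; triangle areas 25/7 + 81/7 = 106/7 cm
Total distance = 288/7 cm

288/7 cm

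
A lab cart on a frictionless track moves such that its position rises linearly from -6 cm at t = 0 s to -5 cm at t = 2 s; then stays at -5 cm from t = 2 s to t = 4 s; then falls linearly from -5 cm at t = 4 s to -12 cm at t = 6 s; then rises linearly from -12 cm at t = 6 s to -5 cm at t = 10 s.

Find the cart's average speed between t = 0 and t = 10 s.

1.5 cm/s

Average speed = (total path length)/(elapsed time); on a piecewise-linear x-t graph the path length is Σ|Δx|.
0–2 s: |Δx| = |-5 − -6| = 1 cm
2–4 s: |Δx| = |-5 − -5| = 0 cm
4–6 s: |Δx| = |-12 − -5| = 7 cm
6–10 s: |Δx| = |-5 − -12| = 7 cm
Total path = 15 cm; average speed = 15/10 = 1.5 cm/s.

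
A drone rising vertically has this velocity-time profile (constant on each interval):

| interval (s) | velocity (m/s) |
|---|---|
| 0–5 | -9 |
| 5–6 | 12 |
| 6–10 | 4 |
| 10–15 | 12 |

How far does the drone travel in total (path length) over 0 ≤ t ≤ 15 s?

Total distance travelled is ∫|v| dt — sum the magnitudes of each area piece.
0–5 s: |-9| × 5 = 45 m
5–6 s: |12| × 1 = 12 m
6–10 s: |4| × 4 = 16 m
10–15 s: |12| × 5 = 60 m
Total distance = 133 m

133 m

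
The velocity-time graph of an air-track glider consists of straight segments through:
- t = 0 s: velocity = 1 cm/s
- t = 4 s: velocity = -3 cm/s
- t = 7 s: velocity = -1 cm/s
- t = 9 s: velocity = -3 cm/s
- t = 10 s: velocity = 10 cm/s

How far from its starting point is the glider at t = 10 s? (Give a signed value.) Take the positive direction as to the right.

-10.5 cm

Displacement is the signed area under the v-t curve.
0–4 s: ½(1 + -3)(4) = -4 cm
4–7 s: ½(-3 + -1)(3) = -6 cm
7–9 s: ½(-1 + -3)(2) = -4 cm
9–10 s: ½(-3 + 10)(1) = 3.5 cm
Net displacement = -10.5 cm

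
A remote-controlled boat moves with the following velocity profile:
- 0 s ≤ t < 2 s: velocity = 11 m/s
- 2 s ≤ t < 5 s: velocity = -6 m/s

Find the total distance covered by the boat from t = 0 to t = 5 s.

Distance (not displacement) is the total path length: add the absolute areas under v-t.
0–2 s: |11| × 2 = 22 m
2–5 s: |-6| × 3 = 18 m
Total distance = 40 m

40 m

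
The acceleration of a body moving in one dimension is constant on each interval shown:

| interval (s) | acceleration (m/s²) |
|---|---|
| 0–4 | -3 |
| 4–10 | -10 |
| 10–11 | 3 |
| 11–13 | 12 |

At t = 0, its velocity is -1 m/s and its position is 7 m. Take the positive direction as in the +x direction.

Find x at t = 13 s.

-466.5 m

On each constant-a segment, Δv = aΔt and Δx = v₀Δt + ½aΔt²; chain segment to segment.
0–4 s: v starts -1 m/s; Δx = -1·4 + ½·-3·4² = -28 m; v ends -13 m/s.
4–10 s: v starts -13 m/s; Δx = -13·6 + ½·-10·6² = -258 m; v ends -73 m/s.
10–11 s: v starts -73 m/s; Δx = -73·1 + ½·3·1² = -71.5 m; v ends -70 m/s.
11–13 s: v starts -70 m/s; Δx = -70·2 + ½·12·2² = -116 m; v ends -46 m/s.
x(13) = 7 + Σ Δx = -466.5 m.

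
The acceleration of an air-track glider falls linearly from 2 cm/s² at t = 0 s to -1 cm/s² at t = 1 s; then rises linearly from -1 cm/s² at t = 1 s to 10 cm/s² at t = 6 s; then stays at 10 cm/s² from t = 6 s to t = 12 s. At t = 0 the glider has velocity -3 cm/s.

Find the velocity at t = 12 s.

80 cm/s

Δv equals the area under the a-t graph; then v = v₀ + Δv.
0–1 s: ½(2 + -1)(1) = 0.5 cm/s
1–6 s: ½(-1 + 10)(5) = 22.5 cm/s
6–12 s: 10 × 6 = 60 cm/s
Δv = 83 cm/s, so v(12) = -3 + (83) = 80 cm/s.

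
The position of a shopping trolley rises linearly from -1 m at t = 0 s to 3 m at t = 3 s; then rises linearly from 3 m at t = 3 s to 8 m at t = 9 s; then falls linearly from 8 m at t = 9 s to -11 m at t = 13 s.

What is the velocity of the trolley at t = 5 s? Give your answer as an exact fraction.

5/6 m/s

Velocity is the slope of the x-t graph on 3–9 s: (8 − 3)/(9 − 3) = 5/6 m/s.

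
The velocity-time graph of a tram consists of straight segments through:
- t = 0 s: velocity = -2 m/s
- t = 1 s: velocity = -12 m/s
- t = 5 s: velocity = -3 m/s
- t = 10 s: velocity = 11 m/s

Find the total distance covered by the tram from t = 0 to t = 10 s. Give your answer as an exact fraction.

843/14 m

Total distance travelled is ∫|v| dt — sum the magnitudes of each area piece.
0–1 s: |½(-2 + -12)(1)| = 7 m
1–5 s: |½(-12 + -3)(4)| = 30 m
5–10 s: v = 0 at t = 85/14 s; triangle areas 45/28 + 605/28 = 325/14 m
Total distance = 843/14 m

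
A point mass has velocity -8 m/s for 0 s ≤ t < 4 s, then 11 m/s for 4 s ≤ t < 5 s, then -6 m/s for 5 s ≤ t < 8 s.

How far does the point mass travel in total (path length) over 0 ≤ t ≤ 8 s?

Distance (not displacement) is the total path length: add the absolute areas under v-t.
0–4 s: |-8| × 4 = 32 m
4–5 s: |11| × 1 = 11 m
5–8 s: |-6| × 3 = 18 m
Total distance = 61 m

61 m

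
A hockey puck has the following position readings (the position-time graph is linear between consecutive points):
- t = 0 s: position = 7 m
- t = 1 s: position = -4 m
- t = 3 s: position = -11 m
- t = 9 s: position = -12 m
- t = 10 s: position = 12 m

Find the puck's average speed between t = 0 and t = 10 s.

4.3 m/s

Average speed = (total path length)/(elapsed time); on a piecewise-linear x-t graph the path length is Σ|Δx|.
0–1 s: |Δx| = |-4 − 7| = 11 m
1–3 s: |Δx| = |-11 − -4| = 7 m
3–9 s: |Δx| = |-12 − -11| = 1 m
9–10 s: |Δx| = |12 − -12| = 24 m
Total path = 43 m; average speed = 43/10 = 4.3 m/s.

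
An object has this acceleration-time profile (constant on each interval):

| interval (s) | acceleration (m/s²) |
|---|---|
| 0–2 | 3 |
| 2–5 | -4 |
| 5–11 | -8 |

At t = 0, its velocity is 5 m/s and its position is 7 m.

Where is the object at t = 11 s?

-112 m

On each constant-a segment, Δv = aΔt and Δx = v₀Δt + ½aΔt²; chain segment to segment.
0–2 s: v starts 5 m/s; Δx = 5·2 + ½·3·2² = 16 m; v ends 11 m/s.
2–5 s: v starts 11 m/s; Δx = 11·3 + ½·-4·3² = 15 m; v ends -1 m/s.
5–11 s: v starts -1 m/s; Δx = -1·6 + ½·-8·6² = -150 m; v ends -49 m/s.
x(11) = 7 + Σ Δx = -112 m.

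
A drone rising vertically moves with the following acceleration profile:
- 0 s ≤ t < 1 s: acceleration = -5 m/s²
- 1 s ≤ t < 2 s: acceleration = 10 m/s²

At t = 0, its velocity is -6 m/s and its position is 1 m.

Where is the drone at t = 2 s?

On each constant-a segment, Δv = aΔt and Δx = v₀Δt + ½aΔt²; chain segment to segment.
0–1 s: v starts -6 m/s; Δx = -6·1 + ½·-5·1² = -8.5 m; v ends -11 m/s.
1–2 s: v starts -11 m/s; Δx = -11·1 + ½·10·1² = -6 m; v ends -1 m/s.
x(2) = 1 + Σ Δx = -13.5 m.

-13.5 m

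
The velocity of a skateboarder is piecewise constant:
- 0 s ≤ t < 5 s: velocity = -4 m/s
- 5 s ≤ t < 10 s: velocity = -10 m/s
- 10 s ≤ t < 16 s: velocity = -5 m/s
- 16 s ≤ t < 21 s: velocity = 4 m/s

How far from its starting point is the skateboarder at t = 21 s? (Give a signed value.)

-80 m

Displacement is the signed area under the v-t curve.
0–5 s: -4 × 5 = -20 m
5–10 s: -10 × 5 = -50 m
10–16 s: -5 × 6 = -30 m
16–21 s: 4 × 5 = 20 m
Net displacement = -80 m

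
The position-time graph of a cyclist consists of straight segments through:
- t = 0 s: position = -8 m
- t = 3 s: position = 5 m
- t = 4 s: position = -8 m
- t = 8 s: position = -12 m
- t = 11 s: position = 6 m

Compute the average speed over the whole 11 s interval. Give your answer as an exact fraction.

48/11 m/s

Average speed = (total path length)/(elapsed time); on a piecewise-linear x-t graph the path length is Σ|Δx|.
0–3 s: |Δx| = |5 − -8| = 13 m
3–4 s: |Δx| = |-8 − 5| = 13 m
4–8 s: |Δx| = |-12 − -8| = 4 m
8–11 s: |Δx| = |6 − -12| = 18 m
Total path = 48 m; average speed = 48/11 = 48/11 m/s.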